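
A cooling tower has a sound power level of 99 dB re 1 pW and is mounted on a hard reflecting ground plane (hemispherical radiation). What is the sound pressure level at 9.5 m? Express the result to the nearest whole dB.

L_p = L_w − 10·log₁₀(2π·r²) with r = 9.5 m.
2π·r² = 567.1 m², 10·log₁₀ of that is 27.536 dB.
L_p = 99 − 27.536 = 71.46 dB.

71 dB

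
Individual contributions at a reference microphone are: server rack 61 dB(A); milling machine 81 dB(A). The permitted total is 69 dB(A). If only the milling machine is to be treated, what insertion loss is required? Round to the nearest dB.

Everything except the milling machine sums to 10^(61/10) = 1.259e+06 in linear terms, 61.00 dB(A).
The limit corresponds to 10^(69/10) = 7.943e+06; subtracting the fixed part leaves 6.684e+06 for the milling machine, i.e. 68.25 dB(A).
Required insertion loss = 81 − 68.25 = 12.75 dB.

13 dB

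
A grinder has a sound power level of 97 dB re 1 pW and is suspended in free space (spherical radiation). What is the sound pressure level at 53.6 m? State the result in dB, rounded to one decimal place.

51.4 dB

L_p = L_w − 10·log₁₀(4π·r²) with r = 53.6 m.
4π·r² = 3.61e+04 m², 10·log₁₀ of that is 45.575 dB.
L_p = 97 − 45.575 = 51.42 dB.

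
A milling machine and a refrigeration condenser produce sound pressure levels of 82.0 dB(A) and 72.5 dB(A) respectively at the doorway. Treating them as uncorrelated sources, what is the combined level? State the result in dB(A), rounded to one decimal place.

For uncorrelated sources the intensities add, so convert each level to linear form, sum, and take 10·log₁₀ of the total.
Σ 10^(L/10) = 10^(82.0/10) + 10^(72.5/10) = 1.763e+08.
L_total = 10·log₁₀(1.763e+08) = 82.46 dB(A).

82.5 dB(A)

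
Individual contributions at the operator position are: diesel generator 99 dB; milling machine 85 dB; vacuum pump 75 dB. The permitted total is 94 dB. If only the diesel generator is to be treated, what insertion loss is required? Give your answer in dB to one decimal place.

5.6 dB

Fixed contribution from the other sources: Σ 10^(L/10) = 10^(85/10) + 10^(75/10) = 3.479e+08 (85.41 dB).
To meet 94 dB overall, the treated diesel generator may contribute at most 10^(94/10) − 3.479e+08 = 2.164e+09, i.e. 93.35 dB.
So the diesel generator must be reduced from 99 to 93.35 dB: IL = 5.65 dB.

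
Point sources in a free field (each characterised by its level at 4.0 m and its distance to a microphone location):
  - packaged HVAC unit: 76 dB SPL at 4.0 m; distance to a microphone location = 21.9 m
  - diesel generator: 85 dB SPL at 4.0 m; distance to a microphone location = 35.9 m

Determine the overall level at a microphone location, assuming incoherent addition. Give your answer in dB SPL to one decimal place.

67.2 dB SPL

Propagate each source to the receiver with L = L_ref − 20·log₁₀(r/r_ref), then add intensities.
packaged HVAC unit: 76 − 20·log₁₀(21.9/4.0) = 76 − 14.77 = 61.23 dB SPL.
diesel generator: 85 − 20·log₁₀(35.9/4.0) = 85 − 19.06 = 65.94 dB SPL.
Σ 10^(L/10) = 5.254e+06 → L_total = 10·log₁₀(5.254e+06) = 67.20 dB SPL.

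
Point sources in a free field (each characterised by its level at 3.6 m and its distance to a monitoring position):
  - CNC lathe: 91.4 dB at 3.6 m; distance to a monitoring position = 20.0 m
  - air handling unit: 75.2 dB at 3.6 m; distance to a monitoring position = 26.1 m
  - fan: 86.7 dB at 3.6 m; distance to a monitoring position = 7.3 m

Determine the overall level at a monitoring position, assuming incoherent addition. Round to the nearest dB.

82 dB

First find each source's level at the receiver (point-source: −20·log₁₀(r/r_ref)), then combine on an intensity basis.
CNC lathe: 91.4 − 20·log₁₀(20.0/3.6) = 91.4 − 14.89 = 76.51 dB.
air handling unit: 75.2 − 20·log₁₀(26.1/3.6) = 75.2 − 17.21 = 57.99 dB.
fan: 86.7 − 20·log₁₀(7.3/3.6) = 86.7 − 6.14 = 80.56 dB.
Σ 10^(L/10) = 1.591e+08 → L_total = 10·log₁₀(1.591e+08) = 82.02 dB.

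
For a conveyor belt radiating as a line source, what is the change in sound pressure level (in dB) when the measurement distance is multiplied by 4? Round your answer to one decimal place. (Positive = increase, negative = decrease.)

-6.0 dB

A line source loses 3 dB per doubling of distance; generally ΔL = −10·log₁₀(r₂/r₁).
ΔL = −10·log₁₀(4) = -6.02 dB.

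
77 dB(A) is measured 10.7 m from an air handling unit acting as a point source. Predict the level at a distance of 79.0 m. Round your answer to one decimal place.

Point-source attenuation: ΔL = 20·log₁₀(r₂/r₁) = 20·log₁₀(79.0/10.7) = 17.365 dB.
L₂ = 77 − 20·log₁₀(79.0/10.7) = 77 − 17.365 = 59.64 dB(A).

59.6 dB(A)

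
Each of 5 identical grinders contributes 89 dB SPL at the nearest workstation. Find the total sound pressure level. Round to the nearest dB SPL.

96 dB SPL

N identical incoherent sources raise the level by 10·log₁₀ N.
L_total = 89 + 10·log₁₀(5) = 89 + 6.990 = 95.99 dB SPL.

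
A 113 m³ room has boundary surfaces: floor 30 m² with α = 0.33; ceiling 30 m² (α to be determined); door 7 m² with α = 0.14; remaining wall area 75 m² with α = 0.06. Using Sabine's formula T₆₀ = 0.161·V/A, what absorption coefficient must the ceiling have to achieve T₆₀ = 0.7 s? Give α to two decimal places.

Required total absorption A = 0.161·113/0.7 = 25.99 m².
Absorption from the other surfaces = 30·0.33 + 7·0.14 + 75·0.06 = 15.38 m², so the ceiling must supply 10.61 m² over 30 m².
α = 10.61/30 = 0.354.

0.35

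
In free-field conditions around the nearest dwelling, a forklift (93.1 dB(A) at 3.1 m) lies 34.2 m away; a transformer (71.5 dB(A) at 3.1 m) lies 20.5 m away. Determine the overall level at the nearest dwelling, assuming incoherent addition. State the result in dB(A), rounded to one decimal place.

Propagate each source to the receiver with L = L_ref − 20·log₁₀(r/r_ref), then add intensities.
forklift: 93.1 − 20·log₁₀(34.2/3.1) = 93.1 − 20.85 = 72.25 dB(A).
transformer: 71.5 − 20·log₁₀(20.5/3.1) = 71.5 − 16.41 = 55.09 dB(A).
Σ 10^(L/10) = 1.710e+07 → L_total = 10·log₁₀(1.710e+07) = 72.33 dB(A).

72.3 dB(A)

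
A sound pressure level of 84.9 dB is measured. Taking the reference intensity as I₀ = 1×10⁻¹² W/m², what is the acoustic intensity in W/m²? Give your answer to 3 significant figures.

0.000309 W/m²

L = 10·log₁₀(I/I₀) ⇒ I = I₀·10^(L/10) = 10⁻¹² × 10^8.49.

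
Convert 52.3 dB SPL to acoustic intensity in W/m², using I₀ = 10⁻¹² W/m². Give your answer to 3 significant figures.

1.70e-07 W/m²

I/I₀ = 10^(52.3/10) = 1.698e+05, so I = 1.698e+05 × 10⁻¹² W/m².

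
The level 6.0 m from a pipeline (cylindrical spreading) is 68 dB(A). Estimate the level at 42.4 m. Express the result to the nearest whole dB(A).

Cylindrical spreading from a line source gives a 10·log₁₀(r₂/r₁) drop.
L₂ = 68 − 10·log₁₀(42.4/6.0) = 68 − 8.492 = 59.51 dB(A).

60 dB(A)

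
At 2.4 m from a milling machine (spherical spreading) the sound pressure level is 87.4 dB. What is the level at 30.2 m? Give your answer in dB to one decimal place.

65.4 dB

For a point source, L₂ = L₁ − 20·log₁₀(r₂/r₁).
L₂ = 87.4 − 20·log₁₀(30.2/2.4) = 87.4 − 21.996 = 65.40 dB.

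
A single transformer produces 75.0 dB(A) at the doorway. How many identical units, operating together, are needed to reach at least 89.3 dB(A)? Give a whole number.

The shortfall is 89.3 − 75.0 = 14.3 dB, and N units add 10·log₁₀ N, so need 10·log₁₀ N ≥ 14.3.
N ≥ 10^(14.3/10) = 26.915, so N = 27.

27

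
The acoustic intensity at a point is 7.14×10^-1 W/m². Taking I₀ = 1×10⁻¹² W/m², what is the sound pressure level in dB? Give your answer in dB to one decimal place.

L = 10·log₁₀(I/I₀) = 10·log₁₀(7.14×10^-1/10⁻¹²) = 10·log₁₀(7.14×10^11).
L = 10·(0.8537 + 11) = 118.54 dB.

118.5 dB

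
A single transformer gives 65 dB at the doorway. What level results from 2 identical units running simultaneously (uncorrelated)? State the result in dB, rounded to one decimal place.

N identical incoherent sources raise the level by 10·log₁₀ N.
L_total = 65 + 10·log₁₀(2) = 65 + 3.010 = 68.01 dB.

68.0 dB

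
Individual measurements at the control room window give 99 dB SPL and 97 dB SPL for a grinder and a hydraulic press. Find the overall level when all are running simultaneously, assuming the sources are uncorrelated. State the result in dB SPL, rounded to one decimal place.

For uncorrelated sources the intensities add, so convert each level to linear form, sum, and take 10·log₁₀ of the total.
Σ 10^(L/10) = 10^(99/10) + 10^(97/10) = 1.296e+10.
L_total = 10·log₁₀(1.296e+10) = 101.12 dB SPL.

101.1 dB SPL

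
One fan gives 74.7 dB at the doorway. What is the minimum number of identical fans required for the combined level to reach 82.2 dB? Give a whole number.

6

Need L₁ + 10·log₁₀ N ≥ 82.2, i.e. log₁₀ N ≥ 0.75.
N ≥ 10^(7.5/10) = 5.623, so N = 6.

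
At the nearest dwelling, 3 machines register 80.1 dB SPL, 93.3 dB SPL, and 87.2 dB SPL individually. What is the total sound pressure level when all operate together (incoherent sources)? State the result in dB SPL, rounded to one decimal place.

For uncorrelated sources the intensities add, so convert each level to linear form, sum, and take 10·log₁₀ of the total.
Σ 10^(L/10) = 10^(80.1/10) + 10^(93.3/10) + 10^(87.2/10) = 2.765e+09.
L_total = 10·log₁₀(2.765e+09) = 94.42 dB SPL.

94.4 dB SPL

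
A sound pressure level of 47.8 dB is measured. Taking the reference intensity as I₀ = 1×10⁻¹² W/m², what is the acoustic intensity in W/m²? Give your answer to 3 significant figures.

6.03e-08 W/m²

I = I₀·10^(L/10) = 10⁻¹² × 10^(47.8/10) = 10^(-7.220).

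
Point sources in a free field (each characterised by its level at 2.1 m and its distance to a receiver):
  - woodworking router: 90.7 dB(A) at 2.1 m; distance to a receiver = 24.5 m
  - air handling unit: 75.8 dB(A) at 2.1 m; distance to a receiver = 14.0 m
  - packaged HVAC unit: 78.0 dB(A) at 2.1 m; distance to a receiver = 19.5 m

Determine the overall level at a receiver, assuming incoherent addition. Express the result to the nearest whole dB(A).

Propagate each source to the receiver with L = L_ref − 20·log₁₀(r/r_ref), then add intensities.
woodworking router: 90.7 − 20·log₁₀(24.5/2.1) = 90.7 − 21.34 = 69.36 dB(A).
air handling unit: 75.8 − 20·log₁₀(14.0/2.1) = 75.8 − 16.48 = 59.32 dB(A).
packaged HVAC unit: 78.0 − 20·log₁₀(19.5/2.1) = 78.0 − 19.36 = 58.64 dB(A).
Σ 10^(L/10) = 1.022e+07 → L_total = 10·log₁₀(1.022e+07) = 70.09 dB(A).

70 dB(A)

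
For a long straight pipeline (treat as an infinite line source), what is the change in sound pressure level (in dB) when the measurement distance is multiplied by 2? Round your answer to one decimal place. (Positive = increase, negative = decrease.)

Line-source spreading: ΔL = −10·log₁₀(r₂/r₁).
ΔL = −10·log₁₀(2) = -3.01 dB.

-3.0 dB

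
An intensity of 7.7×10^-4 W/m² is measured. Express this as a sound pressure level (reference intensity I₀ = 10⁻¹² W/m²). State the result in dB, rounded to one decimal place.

88.9 dB

I/I₀ = 7.7×10^-4/10⁻¹² = 7.7×10^8, and L = 10·log₁₀(I/I₀).
L = 10·(0.8865 + 8) = 88.86 dB.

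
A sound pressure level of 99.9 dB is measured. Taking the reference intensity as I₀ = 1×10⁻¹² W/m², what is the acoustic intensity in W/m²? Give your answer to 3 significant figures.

0.00977 W/m²

I = I₀·10^(L/10) = 10⁻¹² × 10^(99.9/10) = 10^(-2.010).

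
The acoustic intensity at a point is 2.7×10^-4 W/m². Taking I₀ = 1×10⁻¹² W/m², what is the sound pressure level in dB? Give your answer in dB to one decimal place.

84.3 dB

L = 10·log₁₀(I/I₀) = 10·log₁₀(2.7×10^-4/10⁻¹²) = 10·log₁₀(2.7×10^8).
L = 10·(0.4314 + 8) = 84.31 dB.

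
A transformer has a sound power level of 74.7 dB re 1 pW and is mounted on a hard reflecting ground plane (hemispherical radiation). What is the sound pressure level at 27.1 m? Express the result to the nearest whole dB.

38 dB

Free-field hemispherical radiation: L_p = L_w − 10·log₁₀(2π·r²), r = 27.1 m.
2π·r² = 4614 m², 10·log₁₀ of that is 36.641 dB.
L_p = 74.7 − 36.641 = 38.06 dB.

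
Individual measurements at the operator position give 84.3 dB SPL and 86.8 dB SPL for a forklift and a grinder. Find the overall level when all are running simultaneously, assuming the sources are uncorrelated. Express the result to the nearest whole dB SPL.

For uncorrelated sources the intensities add, so convert each level to linear form, sum, and take 10·log₁₀ of the total.
Σ 10^(L/10) = 10^(84.3/10) + 10^(86.8/10) = 7.478e+08.
L_total = 10·log₁₀(7.478e+08) = 88.74 dB SPL.

89 dB SPL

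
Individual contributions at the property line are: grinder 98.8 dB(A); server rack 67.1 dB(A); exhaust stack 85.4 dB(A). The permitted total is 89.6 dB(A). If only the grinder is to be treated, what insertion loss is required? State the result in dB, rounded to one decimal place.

11.3 dB

Everything except the grinder sums to 10^(67.1/10) + 10^(85.4/10) = 3.519e+08 in linear terms, 85.46 dB(A).
To meet 89.6 dB(A) overall, the treated grinder may contribute at most 10^(89.6/10) − 3.519e+08 = 5.601e+08, i.e. 87.48 dB(A).
Required insertion loss = 98.8 − 87.48 = 11.32 dB.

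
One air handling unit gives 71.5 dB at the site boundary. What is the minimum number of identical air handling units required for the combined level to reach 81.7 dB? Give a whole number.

11

Need L₁ + 10·log₁₀ N ≥ 81.7, i.e. log₁₀ N ≥ 1.02.
N ≥ 10^(10.2/10) = 10.471, so N = 11.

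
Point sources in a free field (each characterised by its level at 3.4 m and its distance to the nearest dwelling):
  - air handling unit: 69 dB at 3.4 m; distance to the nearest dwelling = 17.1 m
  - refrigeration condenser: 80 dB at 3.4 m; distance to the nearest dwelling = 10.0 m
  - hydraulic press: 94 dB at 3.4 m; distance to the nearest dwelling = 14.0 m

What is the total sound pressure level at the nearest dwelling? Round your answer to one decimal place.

82.0 dB

Apply inverse-square spreading to bring every level to the receiver, then sum 10^(L/10).
air handling unit: 69 − 20·log₁₀(17.1/3.4) = 69 − 14.03 = 54.97 dB.
refrigeration condenser: 80 − 20·log₁₀(10.0/3.4) = 80 − 9.37 = 70.63 dB.
hydraulic press: 94 − 20·log₁₀(14.0/3.4) = 94 − 12.29 = 81.71 dB.
Σ 10^(L/10) = 1.600e+08 → L_total = 10·log₁₀(1.600e+08) = 82.04 dB.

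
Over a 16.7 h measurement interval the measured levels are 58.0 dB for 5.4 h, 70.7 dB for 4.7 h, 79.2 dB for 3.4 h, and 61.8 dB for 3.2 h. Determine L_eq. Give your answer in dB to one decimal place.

The energy average is taken in the linear domain: L_eq = 10·log₁₀[(Σ tᵢ·10^(Lᵢ/10))/T], T = 16.7 h.
Σ tᵢ·10^(Lᵢ/10) = 5.4·10^(58.0/10) + 4.7·10^(70.7/10) + 3.4·10^(79.2/10) + 3.2·10^(61.8/10) = 3.463e+08.
L_eq = 10·log₁₀(3.463e+08/16.7) = 73.17 dB.

73.2 dB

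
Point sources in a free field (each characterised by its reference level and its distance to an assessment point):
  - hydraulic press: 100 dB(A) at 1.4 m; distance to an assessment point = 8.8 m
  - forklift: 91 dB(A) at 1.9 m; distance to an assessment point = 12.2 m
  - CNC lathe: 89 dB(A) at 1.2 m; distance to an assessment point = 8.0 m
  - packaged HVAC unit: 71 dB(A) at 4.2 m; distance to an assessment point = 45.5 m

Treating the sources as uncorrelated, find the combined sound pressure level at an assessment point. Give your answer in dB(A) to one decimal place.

Propagate each source to the receiver with L = L_ref − 20·log₁₀(r/r_ref), then add intensities.
hydraulic press: 100 − 20·log₁₀(8.8/1.4) = 100 − 15.97 = 84.03 dB(A).
forklift: 91 − 20·log₁₀(12.2/1.9) = 91 − 16.15 = 74.85 dB(A).
CNC lathe: 89 − 20·log₁₀(8.0/1.2) = 89 − 16.48 = 72.52 dB(A).
packaged HVAC unit: 71 − 20·log₁₀(45.5/4.2) = 71 − 20.70 = 50.30 dB(A).
Σ 10^(L/10) = 3.016e+08 → L_total = 10·log₁₀(3.016e+08) = 84.79 dB(A).

84.8 dB(A)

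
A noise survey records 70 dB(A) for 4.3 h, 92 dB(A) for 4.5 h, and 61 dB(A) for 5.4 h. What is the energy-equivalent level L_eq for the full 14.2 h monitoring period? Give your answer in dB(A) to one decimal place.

L_eq = 10·log₁₀[(1/T)·Σ tᵢ·10^(Lᵢ/10)] with T = 14.2 h.
Σ tᵢ·10^(Lᵢ/10) = 4.3·10^(70/10) + 4.5·10^(92/10) + 5.4·10^(61/10) = 7.182e+09.
L_eq = 10·log₁₀(7.182e+09/14.2) = 87.04 dB(A).

87.0 dB(A)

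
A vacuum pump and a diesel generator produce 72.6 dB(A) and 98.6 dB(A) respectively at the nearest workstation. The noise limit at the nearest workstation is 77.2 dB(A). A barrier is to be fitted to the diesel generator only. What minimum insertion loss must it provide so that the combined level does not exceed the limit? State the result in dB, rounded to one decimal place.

23.2 dB

Fixed contribution from the other source: Σ 10^(L/10) = 10^(72.6/10) = 1.820e+07 (72.60 dB(A)).
The limit corresponds to 10^(77.2/10) = 5.248e+07; subtracting the fixed part leaves 3.428e+07 for the diesel generator, i.e. 75.35 dB(A).
So the diesel generator must be reduced from 98.6 to 75.35 dB(A): IL = 23.25 dB.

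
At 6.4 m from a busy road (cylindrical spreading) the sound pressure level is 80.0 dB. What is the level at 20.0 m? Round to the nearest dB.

Line-source attenuation: ΔL = 10·log₁₀(r₂/r₁) = 10·log₁₀(20.0/6.4) = 4.949 dB.
L₂ = 80.0 − 10·log₁₀(20.0/6.4) = 80.0 − 4.949 = 75.05 dB.

75 dB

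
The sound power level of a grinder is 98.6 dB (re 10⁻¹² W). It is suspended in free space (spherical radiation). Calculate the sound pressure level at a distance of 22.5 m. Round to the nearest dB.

The power spreads over a sphere of area 4π·r², so L_p = L_w − 10·log₁₀(4π·r²).
4π·r² = 6362 m², 10·log₁₀ of that is 38.036 dB.
L_p = 98.6 − 38.036 = 60.56 dB.

61 dB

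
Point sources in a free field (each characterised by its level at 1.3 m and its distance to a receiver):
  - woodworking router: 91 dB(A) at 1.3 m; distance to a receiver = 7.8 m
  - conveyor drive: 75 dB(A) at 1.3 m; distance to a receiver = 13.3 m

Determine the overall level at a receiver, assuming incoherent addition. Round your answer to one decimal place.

Propagate each source to the receiver with L = L_ref − 20·log₁₀(r/r_ref), then add intensities.
woodworking router: 91 − 20·log₁₀(7.8/1.3) = 91 − 15.56 = 75.44 dB(A).
conveyor drive: 75 − 20·log₁₀(13.3/1.3) = 75 − 20.20 = 54.80 dB(A).
Σ 10^(L/10) = 3.527e+07 → L_total = 10·log₁₀(3.527e+07) = 75.47 dB(A).

75.5 dB(A)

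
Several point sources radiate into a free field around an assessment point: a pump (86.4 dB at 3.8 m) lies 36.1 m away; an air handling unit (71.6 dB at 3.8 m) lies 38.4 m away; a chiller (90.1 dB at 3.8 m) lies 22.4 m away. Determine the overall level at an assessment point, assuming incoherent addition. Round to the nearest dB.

Apply inverse-square spreading to bring every level to the receiver, then sum 10^(L/10).
pump: 86.4 − 20·log₁₀(36.1/3.8) = 86.4 − 19.55 = 66.85 dB.
air handling unit: 71.6 − 20·log₁₀(38.4/3.8) = 71.6 − 20.09 = 51.51 dB.
chiller: 90.1 − 20·log₁₀(22.4/3.8) = 90.1 − 15.41 = 74.69 dB.
Σ 10^(L/10) = 3.443e+07 → L_total = 10·log₁₀(3.443e+07) = 75.37 dB.

75 dB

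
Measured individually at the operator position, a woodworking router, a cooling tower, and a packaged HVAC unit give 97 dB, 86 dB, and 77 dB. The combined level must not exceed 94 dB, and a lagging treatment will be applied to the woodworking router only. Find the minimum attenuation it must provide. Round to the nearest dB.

Everything except the woodworking router sums to 10^(86/10) + 10^(77/10) = 4.482e+08 in linear terms, 86.51 dB.
To meet 94 dB overall, the treated woodworking router may contribute at most 10^(94/10) − 4.482e+08 = 2.064e+09, i.e. 93.15 dB.
Required insertion loss = 97 − 93.15 = 3.85 dB.

4 dB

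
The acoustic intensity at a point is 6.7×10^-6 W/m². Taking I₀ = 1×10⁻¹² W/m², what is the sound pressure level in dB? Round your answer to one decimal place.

68.3 dB

L = 10·log₁₀(I/I₀) = 10·log₁₀(6.7×10^-6/10⁻¹²) = 10·log₁₀(6.7×10^6).
L = 10·(0.8261 + 6) = 68.26 dB.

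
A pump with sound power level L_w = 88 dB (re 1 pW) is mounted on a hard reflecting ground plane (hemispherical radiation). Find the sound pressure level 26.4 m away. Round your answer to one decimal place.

L_p = L_w − 10·log₁₀(2π·r²) with r = 26.4 m.
2π·r² = 4379 m², 10·log₁₀ of that is 36.414 dB.
L_p = 88 − 36.414 = 51.59 dB.

51.6 dB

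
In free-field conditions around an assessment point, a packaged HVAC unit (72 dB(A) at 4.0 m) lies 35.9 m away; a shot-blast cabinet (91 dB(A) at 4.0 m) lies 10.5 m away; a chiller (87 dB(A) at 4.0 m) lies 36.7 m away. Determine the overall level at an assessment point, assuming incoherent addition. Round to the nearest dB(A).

83 dB(A)

Apply inverse-square spreading to bring every level to the receiver, then sum 10^(L/10).
packaged HVAC unit: 72 − 20·log₁₀(35.9/4.0) = 72 − 19.06 = 52.94 dB(A).
shot-blast cabinet: 91 − 20·log₁₀(10.5/4.0) = 91 − 8.38 = 82.62 dB(A).
chiller: 87 − 20·log₁₀(36.7/4.0) = 87 − 19.25 = 67.75 dB(A).
Σ 10^(L/10) = 1.889e+08 → L_total = 10·log₁₀(1.889e+08) = 82.76 dB(A).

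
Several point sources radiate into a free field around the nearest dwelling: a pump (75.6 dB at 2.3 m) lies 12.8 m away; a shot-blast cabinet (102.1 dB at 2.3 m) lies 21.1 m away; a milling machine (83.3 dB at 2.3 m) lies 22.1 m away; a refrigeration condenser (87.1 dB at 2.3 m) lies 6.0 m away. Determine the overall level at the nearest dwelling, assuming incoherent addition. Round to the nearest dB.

84 dB

First find each source's level at the receiver (point-source: −20·log₁₀(r/r_ref)), then combine on an intensity basis.
pump: 75.6 − 20·log₁₀(12.8/2.3) = 75.6 − 14.91 = 60.69 dB.
shot-blast cabinet: 102.1 − 20·log₁₀(21.1/2.3) = 102.1 − 19.25 = 82.85 dB.
milling machine: 83.3 − 20·log₁₀(22.1/2.3) = 83.3 − 19.65 = 63.65 dB.
refrigeration condenser: 87.1 − 20·log₁₀(6.0/2.3) = 87.1 − 8.33 = 78.77 dB.
Σ 10^(L/10) = 2.716e+08 → L_total = 10·log₁₀(2.716e+08) = 84.34 dB.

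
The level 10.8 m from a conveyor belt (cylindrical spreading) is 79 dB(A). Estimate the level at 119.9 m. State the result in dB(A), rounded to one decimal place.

Line-source attenuation: ΔL = 10·log₁₀(r₂/r₁) = 10·log₁₀(119.9/10.8) = 10.454 dB.
L₂ = 79 − 10·log₁₀(119.9/10.8) = 79 − 10.454 = 68.55 dB(A).

68.5 dB(A)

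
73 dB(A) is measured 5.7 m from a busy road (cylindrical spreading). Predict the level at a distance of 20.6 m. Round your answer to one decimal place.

67.4 dB(A)

For a line source, L₂ = L₁ − 10·log₁₀(r₂/r₁).
L₂ = 73 − 10·log₁₀(20.6/5.7) = 73 − 5.580 = 67.42 dB(A).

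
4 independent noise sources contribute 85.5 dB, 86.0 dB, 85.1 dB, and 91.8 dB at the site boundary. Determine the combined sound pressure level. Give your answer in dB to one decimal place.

Incoherent sources combine by intensity addition: L_total = 10·log₁₀(Σ 10^(L_i/10)).
Σ 10^(L/10) = 10^(85.5/10) + 10^(86.0/10) + 10^(85.1/10) + 10^(91.8/10) = 2.590e+09.
L_total = 10·log₁₀(2.590e+09) = 94.13 dB.

94.1 dB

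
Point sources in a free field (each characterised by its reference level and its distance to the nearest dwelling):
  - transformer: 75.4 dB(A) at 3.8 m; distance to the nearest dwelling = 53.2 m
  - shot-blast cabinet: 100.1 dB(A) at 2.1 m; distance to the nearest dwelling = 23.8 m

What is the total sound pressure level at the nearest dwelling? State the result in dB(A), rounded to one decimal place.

79.0 dB(A)

Propagate each source to the receiver with L = L_ref − 20·log₁₀(r/r_ref), then add intensities.
transformer: 75.4 − 20·log₁₀(53.2/3.8) = 75.4 − 22.92 = 52.48 dB(A).
shot-blast cabinet: 100.1 − 20·log₁₀(23.8/2.1) = 100.1 − 21.09 = 79.01 dB(A).
Σ 10^(L/10) = 7.985e+07 → L_total = 10·log₁₀(7.985e+07) = 79.02 dB(A).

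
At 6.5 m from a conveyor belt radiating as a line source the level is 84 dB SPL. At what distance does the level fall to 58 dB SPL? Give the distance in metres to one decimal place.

2587.7 m

The 26.0 dB drop corresponds to a distance ratio of 10^(26.0/10) for a line source.
r₂ = 6.5·10^((84−58)/10) = 6.5·10^(26.0/10) = 2587.70 m.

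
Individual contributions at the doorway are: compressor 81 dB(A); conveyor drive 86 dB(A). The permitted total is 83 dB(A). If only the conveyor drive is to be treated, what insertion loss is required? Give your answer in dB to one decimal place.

Fixed contribution from the other source: Σ 10^(L/10) = 10^(81/10) = 1.259e+08 (81.00 dB(A)).
To meet 83 dB(A) overall, the treated conveyor drive may contribute at most 10^(83/10) − 1.259e+08 = 7.363e+07, i.e. 78.67 dB(A).
Required insertion loss = 86 − 78.67 = 7.33 dB.

7.3 dB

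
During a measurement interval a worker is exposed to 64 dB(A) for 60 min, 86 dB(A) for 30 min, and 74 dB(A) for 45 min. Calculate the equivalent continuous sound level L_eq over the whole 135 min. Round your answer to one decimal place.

79.9 dB(A)

Weight each interval's intensity by its duration and average over T = 135 min:
Σ tᵢ·10^(Lᵢ/10) = 60·10^(64/10) + 30·10^(86/10) + 45·10^(74/10) = 1.322e+10.
L_eq = 10·log₁₀(1.322e+10/135) = 79.91 dB(A).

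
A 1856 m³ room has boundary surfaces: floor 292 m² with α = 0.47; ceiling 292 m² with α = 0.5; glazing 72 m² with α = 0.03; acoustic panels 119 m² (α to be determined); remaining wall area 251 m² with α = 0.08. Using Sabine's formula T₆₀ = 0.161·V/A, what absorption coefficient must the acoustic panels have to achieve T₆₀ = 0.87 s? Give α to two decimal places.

0.32

From T₆₀ = 0.161·V/A, the target T₆₀ = 0.87 s needs A = 0.161·1856/0.87 = 343.47 m².
Absorption from the other surfaces = 292·0.47 + 292·0.5 + 72·0.03 + 251·0.08 = 305.48 m², so the acoustic panels must supply 37.99 m² over 119 m².
α = 37.99/119 = 0.319.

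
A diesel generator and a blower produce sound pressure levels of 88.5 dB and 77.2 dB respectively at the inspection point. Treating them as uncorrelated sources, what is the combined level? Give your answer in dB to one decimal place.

For uncorrelated sources the intensities add, so convert each level to linear form, sum, and take 10·log₁₀ of the total.
Σ 10^(L/10) = 10^(88.5/10) + 10^(77.2/10) = 7.604e+08.
L_total = 10·log₁₀(7.604e+08) = 88.81 dB.

88.8 dB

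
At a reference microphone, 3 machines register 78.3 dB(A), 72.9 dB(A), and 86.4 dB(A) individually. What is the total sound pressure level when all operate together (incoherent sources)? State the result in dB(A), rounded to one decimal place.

87.2 dB(A)

Incoherent sources combine by intensity addition: L_total = 10·log₁₀(Σ 10^(L_i/10)).
Σ 10^(L/10) = 10^(78.3/10) + 10^(72.9/10) + 10^(86.4/10) = 5.236e+08.
L_total = 10·log₁₀(5.236e+08) = 87.19 dB(A).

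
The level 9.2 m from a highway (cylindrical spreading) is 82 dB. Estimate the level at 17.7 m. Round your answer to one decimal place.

For a line source, L₂ = L₁ − 10·log₁₀(r₂/r₁).
L₂ = 82 − 10·log₁₀(17.7/9.2) = 82 − 2.842 = 79.16 dB.

79.2 dB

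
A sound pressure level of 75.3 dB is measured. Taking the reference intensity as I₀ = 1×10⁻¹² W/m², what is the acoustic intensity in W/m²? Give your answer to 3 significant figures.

L = 10·log₁₀(I/I₀) ⇒ I = I₀·10^(L/10) = 10⁻¹² × 10^7.53.

3.39e-05 W/m²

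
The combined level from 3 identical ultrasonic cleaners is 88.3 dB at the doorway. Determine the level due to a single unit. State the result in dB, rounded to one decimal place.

83.5 dB

3 equal contributions raise the level by 10·log₁₀ 3 = 4.771 dB, so each unit alone gives 88.3 − 4.771.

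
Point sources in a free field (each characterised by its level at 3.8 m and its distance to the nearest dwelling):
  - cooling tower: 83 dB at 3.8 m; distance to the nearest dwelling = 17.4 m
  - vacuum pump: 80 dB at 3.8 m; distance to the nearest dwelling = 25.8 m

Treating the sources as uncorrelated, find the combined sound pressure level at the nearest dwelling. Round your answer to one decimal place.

Propagate each source to the receiver with L = L_ref − 20·log₁₀(r/r_ref), then add intensities.
cooling tower: 83 − 20·log₁₀(17.4/3.8) = 83 − 13.22 = 69.78 dB.
vacuum pump: 80 − 20·log₁₀(25.8/3.8) = 80 − 16.64 = 63.36 dB.
Σ 10^(L/10) = 1.169e+07 → L_total = 10·log₁₀(1.169e+07) = 70.68 dB.

70.7 dB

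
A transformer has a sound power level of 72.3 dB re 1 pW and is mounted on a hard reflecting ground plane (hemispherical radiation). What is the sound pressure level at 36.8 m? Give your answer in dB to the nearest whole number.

L_p = L_w − 10·log₁₀(2π·r²) with r = 36.8 m.
2π·r² = 8509 m², 10·log₁₀ of that is 39.299 dB.
L_p = 72.3 − 39.299 = 33.00 dB.

33 dB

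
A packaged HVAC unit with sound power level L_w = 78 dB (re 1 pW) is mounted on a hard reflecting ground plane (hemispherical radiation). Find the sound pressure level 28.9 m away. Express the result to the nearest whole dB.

The power spreads over a hemisphere of area 2π·r², so L_p = L_w − 10·log₁₀(2π·r²).
2π·r² = 5248 m², 10·log₁₀ of that is 37.200 dB.
L_p = 78 − 37.200 = 40.80 dB.

41 dB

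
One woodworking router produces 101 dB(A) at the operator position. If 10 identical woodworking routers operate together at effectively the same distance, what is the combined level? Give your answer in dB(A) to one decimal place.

L_total = L₁ + 10·log₁₀ N for N identical incoherent sources.
L_total = 101 + 10·log₁₀(10) = 101 + 10.000 = 111.00 dB(A).

111.0 dB(A)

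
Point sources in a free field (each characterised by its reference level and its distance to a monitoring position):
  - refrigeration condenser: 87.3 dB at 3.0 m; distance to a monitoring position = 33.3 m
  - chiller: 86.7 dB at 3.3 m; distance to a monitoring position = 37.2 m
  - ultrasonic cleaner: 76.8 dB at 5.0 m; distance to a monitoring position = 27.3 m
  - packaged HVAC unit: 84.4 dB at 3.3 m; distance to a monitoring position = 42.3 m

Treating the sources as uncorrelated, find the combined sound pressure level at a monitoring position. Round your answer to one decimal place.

70.5 dB

First find each source's level at the receiver (point-source: −20·log₁₀(r/r_ref)), then combine on an intensity basis.
refrigeration condenser: 87.3 − 20·log₁₀(33.3/3.0) = 87.3 − 20.91 = 66.39 dB.
chiller: 86.7 − 20·log₁₀(37.2/3.3) = 86.7 − 21.04 = 65.66 dB.
ultrasonic cleaner: 76.8 − 20·log₁₀(27.3/5.0) = 76.8 − 14.74 = 62.06 dB.
packaged HVAC unit: 84.4 − 20·log₁₀(42.3/3.3) = 84.4 − 22.16 = 62.24 dB.
Σ 10^(L/10) = 1.132e+07 → L_total = 10·log₁₀(1.132e+07) = 70.54 dB.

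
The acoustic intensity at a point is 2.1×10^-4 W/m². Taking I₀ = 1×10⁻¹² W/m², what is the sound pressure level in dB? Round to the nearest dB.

83 dB

Dividing by I₀ shifts the exponent by 12: I/I₀ = 2.1×10^8.
L = 10·(0.3222 + 8) = 83.22 dB.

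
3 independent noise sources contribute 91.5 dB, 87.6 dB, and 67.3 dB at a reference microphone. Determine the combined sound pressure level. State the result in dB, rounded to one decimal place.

93.0 dB

For uncorrelated sources the intensities add, so convert each level to linear form, sum, and take 10·log₁₀ of the total.
Σ 10^(L/10) = 10^(91.5/10) + 10^(87.6/10) + 10^(67.3/10) = 1.993e+09.
L_total = 10·log₁₀(1.993e+09) = 93.00 dB.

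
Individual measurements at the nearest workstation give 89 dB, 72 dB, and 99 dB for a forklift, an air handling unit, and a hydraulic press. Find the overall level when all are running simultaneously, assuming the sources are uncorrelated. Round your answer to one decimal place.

For uncorrelated sources the intensities add, so convert each level to linear form, sum, and take 10·log₁₀ of the total.
Σ 10^(L/10) = 10^(89/10) + 10^(72/10) + 10^(99/10) = 8.753e+09.
L_total = 10·log₁₀(8.753e+09) = 99.42 dB.

99.4 dB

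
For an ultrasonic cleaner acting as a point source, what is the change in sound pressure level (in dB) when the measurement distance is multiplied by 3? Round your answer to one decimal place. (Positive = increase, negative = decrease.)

With spherical spreading the level changes by −20·log₁₀(r₂/r₁).
ΔL = −20·log₁₀(3) = -9.54 dB.

-9.5 dB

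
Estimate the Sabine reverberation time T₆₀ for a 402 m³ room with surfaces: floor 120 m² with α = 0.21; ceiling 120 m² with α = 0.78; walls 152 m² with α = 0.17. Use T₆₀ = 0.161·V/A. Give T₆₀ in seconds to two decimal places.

0.45 s

Total absorption A = 120·0.21 + 120·0.78 + 152·0.17 = 144.64 m² sabins.
T₆₀ = 0.161·V/A = 0.161·402/144.64 = 0.447 s.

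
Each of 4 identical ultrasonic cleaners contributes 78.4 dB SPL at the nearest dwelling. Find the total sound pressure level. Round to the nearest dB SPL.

N identical incoherent sources raise the level by 10·log₁₀ N.
L_total = 78.4 + 10·log₁₀(4) = 78.4 + 6.021 = 84.42 dB SPL.

84 dB SPL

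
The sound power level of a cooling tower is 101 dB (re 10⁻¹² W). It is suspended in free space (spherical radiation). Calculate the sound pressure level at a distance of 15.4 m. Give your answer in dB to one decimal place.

66.3 dB

The power spreads over a sphere of area 4π·r², so L_p = L_w − 10·log₁₀(4π·r²).
4π·r² = 2980 m², 10·log₁₀ of that is 34.743 dB.
L_p = 101 − 34.743 = 66.26 dB.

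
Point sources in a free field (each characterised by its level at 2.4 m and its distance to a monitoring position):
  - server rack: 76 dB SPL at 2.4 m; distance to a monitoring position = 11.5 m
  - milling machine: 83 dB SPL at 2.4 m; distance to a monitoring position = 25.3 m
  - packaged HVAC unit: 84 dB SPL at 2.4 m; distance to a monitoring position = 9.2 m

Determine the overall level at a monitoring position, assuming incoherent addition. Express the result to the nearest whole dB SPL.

First find each source's level at the receiver (point-source: −20·log₁₀(r/r_ref)), then combine on an intensity basis.
server rack: 76 − 20·log₁₀(11.5/2.4) = 76 − 13.61 = 62.39 dB SPL.
milling machine: 83 − 20·log₁₀(25.3/2.4) = 83 − 20.46 = 62.54 dB SPL.
packaged HVAC unit: 84 − 20·log₁₀(9.2/2.4) = 84 − 11.67 = 72.33 dB SPL.
Σ 10^(L/10) = 2.062e+07 → L_total = 10·log₁₀(2.062e+07) = 73.14 dB SPL.

73 dB SPL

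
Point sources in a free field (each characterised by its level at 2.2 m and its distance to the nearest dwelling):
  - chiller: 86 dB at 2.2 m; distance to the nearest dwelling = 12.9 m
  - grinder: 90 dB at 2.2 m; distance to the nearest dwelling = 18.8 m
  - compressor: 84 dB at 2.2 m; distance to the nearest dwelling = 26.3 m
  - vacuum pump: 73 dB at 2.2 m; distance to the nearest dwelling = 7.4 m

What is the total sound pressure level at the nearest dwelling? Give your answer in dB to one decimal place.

Apply inverse-square spreading to bring every level to the receiver, then sum 10^(L/10).
chiller: 86 − 20·log₁₀(12.9/2.2) = 86 − 15.36 = 70.64 dB.
grinder: 90 − 20·log₁₀(18.8/2.2) = 90 − 18.63 = 71.37 dB.
compressor: 84 − 20·log₁₀(26.3/2.2) = 84 − 21.55 = 62.45 dB.
vacuum pump: 73 − 20·log₁₀(7.4/2.2) = 73 − 10.54 = 62.46 dB.
Σ 10^(L/10) = 2.879e+07 → L_total = 10·log₁₀(2.879e+07) = 74.59 dB.

74.6 dB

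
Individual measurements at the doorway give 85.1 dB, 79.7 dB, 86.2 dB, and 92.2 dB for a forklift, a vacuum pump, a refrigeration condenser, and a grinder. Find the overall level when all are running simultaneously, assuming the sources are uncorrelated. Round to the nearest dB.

94 dB

Incoherent sources combine by intensity addition: L_total = 10·log₁₀(Σ 10^(L_i/10)).
Σ 10^(L/10) = 10^(85.1/10) + 10^(79.7/10) + 10^(86.2/10) + 10^(92.2/10) = 2.493e+09.
L_total = 10·log₁₀(2.493e+09) = 93.97 dB.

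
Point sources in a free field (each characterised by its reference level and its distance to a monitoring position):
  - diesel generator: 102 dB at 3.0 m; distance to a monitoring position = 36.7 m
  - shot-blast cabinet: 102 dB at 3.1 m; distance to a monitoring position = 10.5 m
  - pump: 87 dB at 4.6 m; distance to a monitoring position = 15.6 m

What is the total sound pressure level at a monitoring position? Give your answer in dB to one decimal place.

Propagate each source to the receiver with L = L_ref − 20·log₁₀(r/r_ref), then add intensities.
diesel generator: 102 − 20·log₁₀(36.7/3.0) = 102 − 21.75 = 80.25 dB.
shot-blast cabinet: 102 − 20·log₁₀(10.5/3.1) = 102 − 10.60 = 91.40 dB.
pump: 87 − 20·log₁₀(15.6/4.6) = 87 − 10.61 = 76.39 dB.
Σ 10^(L/10) = 1.531e+09 → L_total = 10·log₁₀(1.531e+09) = 91.85 dB.

91.8 dB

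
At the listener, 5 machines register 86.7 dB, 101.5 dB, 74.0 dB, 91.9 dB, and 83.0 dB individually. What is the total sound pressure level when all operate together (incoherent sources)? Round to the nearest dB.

Incoherent sources combine by intensity addition: L_total = 10·log₁₀(Σ 10^(L_i/10)).
Σ 10^(L/10) = 10^(86.7/10) + 10^(101.5/10) + 10^(74.0/10) + 10^(91.9/10) + 10^(83.0/10) = 1.637e+10.
L_total = 10·log₁₀(1.637e+10) = 102.14 dB.

102 dB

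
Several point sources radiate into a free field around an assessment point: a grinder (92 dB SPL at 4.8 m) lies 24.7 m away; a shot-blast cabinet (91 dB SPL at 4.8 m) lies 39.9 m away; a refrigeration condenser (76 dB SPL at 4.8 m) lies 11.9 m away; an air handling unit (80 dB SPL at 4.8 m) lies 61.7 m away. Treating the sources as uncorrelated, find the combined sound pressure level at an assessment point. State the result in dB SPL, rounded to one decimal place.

79.3 dB SPL

Apply inverse-square spreading to bring every level to the receiver, then sum 10^(L/10).
grinder: 92 − 20·log₁₀(24.7/4.8) = 92 − 14.23 = 77.77 dB SPL.
shot-blast cabinet: 91 − 20·log₁₀(39.9/4.8) = 91 − 18.39 = 72.61 dB SPL.
refrigeration condenser: 76 − 20·log₁₀(11.9/4.8) = 76 − 7.89 = 68.11 dB SPL.
air handling unit: 80 − 20·log₁₀(61.7/4.8) = 80 − 22.18 = 57.82 dB SPL.
Σ 10^(L/10) = 8.516e+07 → L_total = 10·log₁₀(8.516e+07) = 79.30 dB SPL.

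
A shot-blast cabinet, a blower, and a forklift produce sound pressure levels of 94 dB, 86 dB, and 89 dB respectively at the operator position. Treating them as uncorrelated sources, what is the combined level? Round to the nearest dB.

For uncorrelated sources the intensities add, so convert each level to linear form, sum, and take 10·log₁₀ of the total.
Σ 10^(L/10) = 10^(94/10) + 10^(86/10) + 10^(89/10) = 3.704e+09.
L_total = 10·log₁₀(3.704e+09) = 95.69 dB.

96 dB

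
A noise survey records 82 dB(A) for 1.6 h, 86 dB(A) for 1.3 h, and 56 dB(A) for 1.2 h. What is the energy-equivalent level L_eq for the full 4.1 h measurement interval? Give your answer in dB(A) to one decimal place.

Weight each interval's intensity by its duration and average over T = 4.1 h:
Σ tᵢ·10^(Lᵢ/10) = 1.6·10^(82/10) + 1.3·10^(86/10) + 1.2·10^(56/10) = 7.716e+08.
L_eq = 10·log₁₀(7.716e+08/4.1) = 82.75 dB(A).

82.7 dB(A)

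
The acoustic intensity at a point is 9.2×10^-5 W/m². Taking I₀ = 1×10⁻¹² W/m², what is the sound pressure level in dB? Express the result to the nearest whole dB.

Dividing by I₀ shifts the exponent by 12: I/I₀ = 9.2×10^7.
L = 10·(0.9638 + 7) = 79.64 dB.

80 dB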